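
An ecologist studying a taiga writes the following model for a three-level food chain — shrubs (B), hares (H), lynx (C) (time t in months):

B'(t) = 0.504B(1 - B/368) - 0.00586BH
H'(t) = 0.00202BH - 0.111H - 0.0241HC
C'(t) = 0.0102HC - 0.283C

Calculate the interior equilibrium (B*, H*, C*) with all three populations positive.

B* ≈ 249, H* ≈ 27.7, C* ≈ 16.3

From dC/dt = 0: 0.0102H* = 0.283, so H* = 27.7.
From dB/dt = 0: 0.504(1 - B*/368) = 0.00586·27.7, giving B* = 368·(1 - 0.323) = 249.
From dH/dt = 0: 0.00202·249 - 0.111 = 0.0241C*, so C* = 0.393/0.0241 = 16.3.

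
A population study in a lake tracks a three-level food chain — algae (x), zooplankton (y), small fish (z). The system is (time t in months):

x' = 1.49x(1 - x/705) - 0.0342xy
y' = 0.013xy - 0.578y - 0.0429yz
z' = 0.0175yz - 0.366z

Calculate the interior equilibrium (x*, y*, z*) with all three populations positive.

From dz/dt = 0: 0.0175y* = 0.366, so y* = 20.9.
From dx/dt = 0: 1.49(1 - x*/705) = 0.0342·20.9, giving x* = 705·(1 - 0.48) = 367.
From dy/dt = 0: 0.013·367 - 0.578 = 0.0429z*, so z* = 4.19/0.0429 = 97.6.

x* ≈ 367, y* ≈ 20.9, z* ≈ 97.6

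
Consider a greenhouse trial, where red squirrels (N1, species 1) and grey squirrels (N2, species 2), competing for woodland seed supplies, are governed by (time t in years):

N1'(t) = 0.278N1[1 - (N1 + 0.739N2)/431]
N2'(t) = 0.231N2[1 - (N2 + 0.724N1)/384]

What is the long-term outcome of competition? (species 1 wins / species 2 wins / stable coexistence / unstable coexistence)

Compare the nullcline intercepts: K1/α12 = 431/0.739 = 583 > K2 = 384; K2/α21 = 384/0.724 = 530 > K1 = 431.
Since both inequalities hold, each species can invade when rare, so the interior equilibrium is stable.

stable coexistence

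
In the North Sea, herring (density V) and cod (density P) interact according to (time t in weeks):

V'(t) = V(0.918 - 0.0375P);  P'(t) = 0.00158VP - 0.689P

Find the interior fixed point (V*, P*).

Set dP/dt = 0 with P > 0: 0.00158V - 0.689 = 0, so V* = 0.689/0.00158 = 436.
Set dV/dt = 0 with V > 0: 0.918 - 0.0375P = 0, so P* = 0.918/0.0375 = 24.5.

V* ≈ 436, P* ≈ 24.5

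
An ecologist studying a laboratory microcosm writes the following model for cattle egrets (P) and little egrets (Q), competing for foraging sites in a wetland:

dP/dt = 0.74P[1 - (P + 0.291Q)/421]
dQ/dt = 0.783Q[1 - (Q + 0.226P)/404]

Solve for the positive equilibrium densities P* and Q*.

Setting both brackets to zero gives the nullclines P + 0.291Q = 421 and 0.226P + Q = 404.
Substituting Q = 404 - 0.226P into the first: P(1 - 0.291·0.226) = 421 - 0.291·404.
So P* = 303/0.934 = 325, and then Q* = 404 - 0.226·325 = 331.

P* ≈ 325, Q* ≈ 331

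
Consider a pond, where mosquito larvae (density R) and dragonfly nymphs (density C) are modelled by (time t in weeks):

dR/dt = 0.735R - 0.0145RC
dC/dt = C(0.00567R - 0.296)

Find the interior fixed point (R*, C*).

Set dC/dt = 0 with C > 0: 0.00567R - 0.296 = 0, so R* = 0.296/0.00567 = 52.2.
Set dR/dt = 0 with R > 0: 0.735 - 0.0145C = 0, so C* = 0.735/0.0145 = 50.7.

R* ≈ 52.2, C* ≈ 50.7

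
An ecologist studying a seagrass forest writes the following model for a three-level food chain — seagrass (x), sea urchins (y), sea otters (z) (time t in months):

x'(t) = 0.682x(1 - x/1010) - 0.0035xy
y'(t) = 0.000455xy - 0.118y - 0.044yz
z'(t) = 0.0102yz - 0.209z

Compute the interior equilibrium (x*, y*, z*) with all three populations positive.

From dz/dt = 0: 0.0102y* = 0.209, so y* = 20.5.
From dx/dt = 0: 0.682(1 - x*/1010) = 0.0035·20.5, giving x* = 1010·(1 - 0.105) = 904.
From dy/dt = 0: 0.000455·904 - 0.118 = 0.044z*, so z* = 0.293/0.044 = 6.66.

x* ≈ 904, y* ≈ 20.5, z* ≈ 6.66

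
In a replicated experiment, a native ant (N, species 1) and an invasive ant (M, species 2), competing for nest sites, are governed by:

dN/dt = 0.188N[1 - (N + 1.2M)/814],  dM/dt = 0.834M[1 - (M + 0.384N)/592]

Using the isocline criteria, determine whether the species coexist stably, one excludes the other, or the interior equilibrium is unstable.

stable coexistence

Compare the nullcline intercepts: K1/α12 = 814/1.2 = 678 > K2 = 592; K2/α21 = 592/0.384 = 1540 > K1 = 814.
Since both inequalities hold, each species can invade when rare, so the interior equilibrium is stable.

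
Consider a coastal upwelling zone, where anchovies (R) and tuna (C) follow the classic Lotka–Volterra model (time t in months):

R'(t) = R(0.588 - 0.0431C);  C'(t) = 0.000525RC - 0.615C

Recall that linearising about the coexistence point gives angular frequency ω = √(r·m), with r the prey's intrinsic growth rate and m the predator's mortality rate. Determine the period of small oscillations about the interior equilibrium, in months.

Here r = 0.588 and m = 0.615, so r·m = 0.362.
ω = √0.362 = 0.601 per month, hence T = 2π/ω ≈ 10.4 months.

T ≈ 10.4 months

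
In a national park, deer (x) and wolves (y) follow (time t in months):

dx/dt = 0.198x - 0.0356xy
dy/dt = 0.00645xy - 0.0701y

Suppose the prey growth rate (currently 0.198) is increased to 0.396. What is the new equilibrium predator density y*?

At the interior fixed point, setting dx/dt = 0 with x > 0 fixes y* = (prey growth rate)/(xy coefficient) — independent of the other coefficients.
With the change, y* = 0.396/0.0356 = 11.1; it rises from 5.56.

y* ≈ 11.1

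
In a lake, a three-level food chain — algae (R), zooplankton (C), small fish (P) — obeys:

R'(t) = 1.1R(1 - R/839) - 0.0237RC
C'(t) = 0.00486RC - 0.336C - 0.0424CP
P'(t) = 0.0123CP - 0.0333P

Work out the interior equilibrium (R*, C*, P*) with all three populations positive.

From dP/dt = 0: 0.0123C* = 0.0333, so C* = 2.71.
From dR/dt = 0: 1.1(1 - R*/839) = 0.0237·2.71, giving R* = 839·(1 - 0.0583) = 790.
From dC/dt = 0: 0.00486·790 - 0.336 = 0.0424P*, so P* = 3.5/0.0424 = 82.6.

R* ≈ 790, C* ≈ 2.71, P* ≈ 82.6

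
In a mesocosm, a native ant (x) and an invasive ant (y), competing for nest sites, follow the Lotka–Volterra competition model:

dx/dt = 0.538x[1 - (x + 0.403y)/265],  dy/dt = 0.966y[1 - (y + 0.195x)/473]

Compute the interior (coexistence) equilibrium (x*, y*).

x* ≈ 80.7, y* ≈ 457

Setting both brackets to zero gives the nullclines x + 0.403y = 265 and 0.195x + y = 473.
Substituting y = 473 - 0.195x into the first: x(1 - 0.403·0.195) = 265 - 0.403·473.
So x* = 74.4/0.921 = 80.7, and then y* = 473 - 0.195·80.7 = 457.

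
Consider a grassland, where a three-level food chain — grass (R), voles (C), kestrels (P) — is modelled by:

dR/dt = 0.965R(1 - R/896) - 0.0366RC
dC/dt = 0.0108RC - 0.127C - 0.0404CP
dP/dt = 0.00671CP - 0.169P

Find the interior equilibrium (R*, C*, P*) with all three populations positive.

From dP/dt = 0: 0.00671C* = 0.169, so C* = 25.2.
From dR/dt = 0: 0.965(1 - R*/896) = 0.0366·25.2, giving R* = 896·(1 - 0.955) = 40.1.
From dC/dt = 0: 0.0108·40.1 - 0.127 = 0.0404P*, so P* = 0.306/0.0404 = 7.57.

R* ≈ 40.1, C* ≈ 25.2, P* ≈ 7.57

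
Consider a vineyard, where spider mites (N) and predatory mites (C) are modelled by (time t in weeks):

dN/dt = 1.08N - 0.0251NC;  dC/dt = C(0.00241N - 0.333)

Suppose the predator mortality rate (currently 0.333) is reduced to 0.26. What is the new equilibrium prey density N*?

At the interior fixed point, setting dC/dt = 0 with C > 0 fixes N* = (predator death rate)/(NC coefficient) — independent of the other coefficients.
With the change, N* = 0.26/0.00241 = 108; it falls from 138.

N* ≈ 108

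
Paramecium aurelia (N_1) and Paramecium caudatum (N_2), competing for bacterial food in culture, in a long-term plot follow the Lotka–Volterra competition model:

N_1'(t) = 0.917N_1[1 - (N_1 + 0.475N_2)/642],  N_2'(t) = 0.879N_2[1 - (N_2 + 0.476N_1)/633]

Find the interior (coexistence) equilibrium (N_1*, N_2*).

N_1* ≈ 441, N_2* ≈ 423

Setting both brackets to zero gives the nullclines N_1 + 0.475N_2 = 642 and 0.476N_1 + N_2 = 633.
Substituting N_2 = 633 - 0.476N_1 into the first: N_1(1 - 0.475·0.476) = 642 - 0.475·633.
So N_1* = 341/0.774 = 441, and then N_2* = 633 - 0.476·441 = 423.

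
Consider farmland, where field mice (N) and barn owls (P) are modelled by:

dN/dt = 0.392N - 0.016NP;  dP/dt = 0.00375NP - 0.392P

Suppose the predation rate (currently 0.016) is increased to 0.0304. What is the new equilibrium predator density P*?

P* ≈ 12.9

At the interior fixed point, setting dN/dt = 0 with N > 0 fixes P* = (prey growth rate)/(NP coefficient) — independent of the other coefficients.
With the change, P* = 0.392/0.0304 = 12.9; it falls from 24.5.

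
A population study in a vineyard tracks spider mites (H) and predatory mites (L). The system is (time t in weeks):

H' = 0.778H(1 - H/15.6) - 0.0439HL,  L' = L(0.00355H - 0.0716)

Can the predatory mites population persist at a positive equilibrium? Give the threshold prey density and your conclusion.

Threshold H = 20.2; K < 20.2, so no, the predator goes extinct.

The predator equation gives dL/dt > 0 only when H > 0.0716/0.00355 = 20.2.
Without the predator, H → K = 15.6. Since 15.6 < 20.2, the predator cannot invade.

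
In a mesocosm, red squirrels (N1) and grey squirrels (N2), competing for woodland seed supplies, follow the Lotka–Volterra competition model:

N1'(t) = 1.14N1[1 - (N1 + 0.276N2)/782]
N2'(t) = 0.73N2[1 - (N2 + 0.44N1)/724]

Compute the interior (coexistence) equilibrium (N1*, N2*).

N1* ≈ 663, N2* ≈ 432

Setting both brackets to zero gives the nullclines N1 + 0.276N2 = 782 and 0.44N1 + N2 = 724.
Substituting N2 = 724 - 0.44N1 into the first: N1(1 - 0.276·0.44) = 782 - 0.276·724.
So N1* = 582/0.879 = 663, and then N2* = 724 - 0.44·663 = 432.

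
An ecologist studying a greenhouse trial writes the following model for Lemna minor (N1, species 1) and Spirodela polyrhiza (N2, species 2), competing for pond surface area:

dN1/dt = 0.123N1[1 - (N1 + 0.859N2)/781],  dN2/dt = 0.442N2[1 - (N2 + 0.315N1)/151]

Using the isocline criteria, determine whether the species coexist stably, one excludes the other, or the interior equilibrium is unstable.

Compare the nullcline intercepts: K1/α12 = 781/0.859 = 909 > K2 = 151; K2/α21 = 151/0.315 = 479 < K1 = 781.
Since the inequalities point opposite ways, species 1 can invade but species 2 cannot.

species 1 excludes species 2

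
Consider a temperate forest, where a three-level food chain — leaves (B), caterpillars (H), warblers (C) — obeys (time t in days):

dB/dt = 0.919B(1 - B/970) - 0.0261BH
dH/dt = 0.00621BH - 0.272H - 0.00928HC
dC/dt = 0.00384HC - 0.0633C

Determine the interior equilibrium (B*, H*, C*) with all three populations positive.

B* ≈ 516, H* ≈ 16.5, C* ≈ 316

From dC/dt = 0: 0.00384H* = 0.0633, so H* = 16.5.
From dB/dt = 0: 0.919(1 - B*/970) = 0.0261·16.5, giving B* = 970·(1 - 0.468) = 516.
From dH/dt = 0: 0.00621·516 - 0.272 = 0.00928C*, so C* = 2.93/0.00928 = 316.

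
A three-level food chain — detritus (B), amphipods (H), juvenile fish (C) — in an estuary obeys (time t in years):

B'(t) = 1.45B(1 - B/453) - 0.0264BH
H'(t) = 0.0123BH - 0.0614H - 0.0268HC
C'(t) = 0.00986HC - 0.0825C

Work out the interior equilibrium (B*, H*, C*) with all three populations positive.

From dC/dt = 0: 0.00986H* = 0.0825, so H* = 8.37.
From dB/dt = 0: 1.45(1 - B*/453) = 0.0264·8.37, giving B* = 453·(1 - 0.152) = 384.
From dH/dt = 0: 0.0123·384 - 0.0614 = 0.0268C*, so C* = 4.66/0.0268 = 174.

B* ≈ 384, H* ≈ 8.37, C* ≈ 174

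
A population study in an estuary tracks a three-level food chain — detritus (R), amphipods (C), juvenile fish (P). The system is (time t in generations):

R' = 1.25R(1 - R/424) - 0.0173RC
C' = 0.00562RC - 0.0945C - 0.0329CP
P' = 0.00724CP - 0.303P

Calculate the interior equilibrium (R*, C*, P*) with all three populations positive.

From dP/dt = 0: 0.00724C* = 0.303, so C* = 41.9.
From dR/dt = 0: 1.25(1 - R*/424) = 0.0173·41.9, giving R* = 424·(1 - 0.579) = 178.
From dC/dt = 0: 0.00562·178 - 0.0945 = 0.0329P*, so P* = 0.908/0.0329 = 27.6.

R* ≈ 178, C* ≈ 41.9, P* ≈ 27.6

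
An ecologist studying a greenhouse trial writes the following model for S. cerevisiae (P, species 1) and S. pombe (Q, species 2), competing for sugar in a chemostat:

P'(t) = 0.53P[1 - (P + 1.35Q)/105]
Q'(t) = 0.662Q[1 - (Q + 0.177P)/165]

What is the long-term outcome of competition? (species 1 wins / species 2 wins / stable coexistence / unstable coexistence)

Compare the nullcline intercepts: K1/α12 = 105/1.35 = 77.8 < K2 = 165; K2/α21 = 165/0.177 = 932 > K1 = 105.
Since the inequalities point opposite ways, species 2 can invade but species 1 cannot.

species 2 excludes species 1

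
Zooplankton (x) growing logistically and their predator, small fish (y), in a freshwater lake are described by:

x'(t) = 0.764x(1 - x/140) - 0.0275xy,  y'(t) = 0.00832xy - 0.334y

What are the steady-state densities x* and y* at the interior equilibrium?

x* ≈ 40.1, y* ≈ 19.8

From dy/dt = 0 with y > 0: 0.00832x* = 0.334, so x* = 40.1.
Substitute into dx/dt = 0: 0.764(1 - 40.1/140) = 0.0275y*.
The bracket is 0.713, giving y* = 0.545/0.0275 = 19.8.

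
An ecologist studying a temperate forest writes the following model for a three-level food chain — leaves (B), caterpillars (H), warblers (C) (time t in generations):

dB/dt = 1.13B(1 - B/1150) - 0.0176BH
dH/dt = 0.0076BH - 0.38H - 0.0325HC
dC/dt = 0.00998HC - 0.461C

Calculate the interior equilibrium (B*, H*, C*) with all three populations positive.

From dC/dt = 0: 0.00998H* = 0.461, so H* = 46.2.
From dB/dt = 0: 1.13(1 - B*/1150) = 0.0176·46.2, giving B* = 1150·(1 - 0.719) = 323.
From dH/dt = 0: 0.0076·323 - 0.38 = 0.0325C*, so C* = 2.07/0.0325 = 63.8.

B* ≈ 323, H* ≈ 46.2, C* ≈ 63.8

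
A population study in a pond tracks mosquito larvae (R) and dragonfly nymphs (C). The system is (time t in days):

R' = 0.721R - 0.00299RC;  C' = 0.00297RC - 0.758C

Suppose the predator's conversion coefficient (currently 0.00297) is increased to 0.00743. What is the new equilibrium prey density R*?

R* ≈ 102

At the interior fixed point, setting dC/dt = 0 with C > 0 fixes R* = (predator death rate)/(RC coefficient) — independent of the other coefficients.
With the change, R* = 0.758/0.00743 = 102; it falls from 255.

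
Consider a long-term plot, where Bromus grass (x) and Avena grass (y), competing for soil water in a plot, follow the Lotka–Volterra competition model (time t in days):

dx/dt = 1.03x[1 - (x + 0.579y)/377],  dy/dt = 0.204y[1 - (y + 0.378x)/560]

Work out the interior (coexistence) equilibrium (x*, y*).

x* ≈ 67.5, y* ≈ 534

Setting both brackets to zero gives the nullclines x + 0.579y = 377 and 0.378x + y = 560.
Substituting y = 560 - 0.378x into the first: x(1 - 0.579·0.378) = 377 - 0.579·560.
So x* = 52.8/0.781 = 67.5, and then y* = 560 - 0.378·67.5 = 534.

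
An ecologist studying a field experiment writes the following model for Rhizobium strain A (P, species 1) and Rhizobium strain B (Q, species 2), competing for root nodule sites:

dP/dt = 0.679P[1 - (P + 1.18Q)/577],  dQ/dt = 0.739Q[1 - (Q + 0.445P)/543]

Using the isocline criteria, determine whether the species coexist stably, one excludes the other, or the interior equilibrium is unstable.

Compare the nullcline intercepts: K1/α12 = 577/1.18 = 489 < K2 = 543; K2/α21 = 543/0.445 = 1220 > K1 = 577.
Since the inequalities point opposite ways, species 2 can invade but species 1 cannot.

species 2 excludes species 1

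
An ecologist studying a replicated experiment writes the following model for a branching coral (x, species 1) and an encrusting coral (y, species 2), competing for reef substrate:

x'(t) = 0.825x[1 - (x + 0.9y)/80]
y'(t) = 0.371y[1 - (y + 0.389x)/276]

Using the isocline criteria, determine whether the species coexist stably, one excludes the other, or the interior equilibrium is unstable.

species 2 excludes species 1

Compare the nullcline intercepts: K1/α12 = 80/0.9 = 88.9 < K2 = 276; K2/α21 = 276/0.389 = 710 > K1 = 80.
Since the inequalities point opposite ways, species 2 can invade but species 1 cannot.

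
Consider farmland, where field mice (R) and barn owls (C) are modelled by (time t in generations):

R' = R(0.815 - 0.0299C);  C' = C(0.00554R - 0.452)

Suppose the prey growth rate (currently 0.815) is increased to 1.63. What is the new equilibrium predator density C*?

At the interior fixed point, setting dR/dt = 0 with R > 0 fixes C* = (prey growth rate)/(RC coefficient) — independent of the other coefficients.
With the change, C* = 1.63/0.0299 = 54.5; it rises from 27.3.

C* ≈ 54.5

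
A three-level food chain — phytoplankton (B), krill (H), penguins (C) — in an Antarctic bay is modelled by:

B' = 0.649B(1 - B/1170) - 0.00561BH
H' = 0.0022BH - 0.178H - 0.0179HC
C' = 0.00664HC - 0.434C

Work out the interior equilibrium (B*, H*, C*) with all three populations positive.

B* ≈ 509, H* ≈ 65.4, C* ≈ 52.6

From dC/dt = 0: 0.00664H* = 0.434, so H* = 65.4.
From dB/dt = 0: 0.649(1 - B*/1170) = 0.00561·65.4, giving B* = 1170·(1 - 0.565) = 509.
From dH/dt = 0: 0.0022·509 - 0.178 = 0.0179C*, so C* = 0.942/0.0179 = 52.6.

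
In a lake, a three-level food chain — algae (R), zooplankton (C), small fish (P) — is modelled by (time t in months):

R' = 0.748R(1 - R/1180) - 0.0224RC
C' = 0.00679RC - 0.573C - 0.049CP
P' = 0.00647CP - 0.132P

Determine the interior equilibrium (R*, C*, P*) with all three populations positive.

From dP/dt = 0: 0.00647C* = 0.132, so C* = 20.4.
From dR/dt = 0: 0.748(1 - R*/1180) = 0.0224·20.4, giving R* = 1180·(1 - 0.611) = 459.
From dC/dt = 0: 0.00679·459 - 0.573 = 0.049P*, so P* = 2.54/0.049 = 51.9.

R* ≈ 459, C* ≈ 20.4, P* ≈ 51.9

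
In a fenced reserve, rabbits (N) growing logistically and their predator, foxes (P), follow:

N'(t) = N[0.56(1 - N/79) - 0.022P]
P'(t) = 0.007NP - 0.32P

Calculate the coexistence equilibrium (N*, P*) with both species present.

N* ≈ 45.7, P* ≈ 10.7

From dP/dt = 0 with P > 0: 0.007N* = 0.32, so N* = 45.7.
Substitute into dN/dt = 0: 0.56(1 - 45.7/79) = 0.022P*.
The bracket is 0.421, giving P* = 0.236/0.022 = 10.7.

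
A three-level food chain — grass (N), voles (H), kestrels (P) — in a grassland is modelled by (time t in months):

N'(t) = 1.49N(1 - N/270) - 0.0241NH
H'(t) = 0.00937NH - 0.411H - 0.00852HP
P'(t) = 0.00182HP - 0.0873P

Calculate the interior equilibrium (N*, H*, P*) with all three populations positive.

From dP/dt = 0: 0.00182H* = 0.0873, so H* = 48.
From dN/dt = 0: 1.49(1 - N*/270) = 0.0241·48, giving N* = 270·(1 - 0.776) = 60.5.
From dH/dt = 0: 0.00937·60.5 - 0.411 = 0.00852P*, so P* = 0.156/0.00852 = 18.3.

N* ≈ 60.5, H* ≈ 48, P* ≈ 18.3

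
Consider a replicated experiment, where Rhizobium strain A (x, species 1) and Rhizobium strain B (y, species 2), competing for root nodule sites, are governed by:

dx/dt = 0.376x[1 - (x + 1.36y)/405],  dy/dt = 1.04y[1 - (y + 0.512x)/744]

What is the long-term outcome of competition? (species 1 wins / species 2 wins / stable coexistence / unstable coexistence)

species 2 excludes species 1

Compare the nullcline intercepts: K1/α12 = 405/1.36 = 298 < K2 = 744; K2/α21 = 744/0.512 = 1450 > K1 = 405.
Since the inequalities point opposite ways, species 2 can invade but species 1 cannot.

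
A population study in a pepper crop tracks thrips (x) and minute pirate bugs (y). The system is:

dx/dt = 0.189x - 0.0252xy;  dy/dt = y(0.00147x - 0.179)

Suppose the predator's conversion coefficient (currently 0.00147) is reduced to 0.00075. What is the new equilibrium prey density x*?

x* ≈ 239

At the interior fixed point, setting dy/dt = 0 with y > 0 fixes x* = (predator death rate)/(xy coefficient) — independent of the other coefficients.
With the change, x* = 0.179/0.00075 = 239; it rises from 122.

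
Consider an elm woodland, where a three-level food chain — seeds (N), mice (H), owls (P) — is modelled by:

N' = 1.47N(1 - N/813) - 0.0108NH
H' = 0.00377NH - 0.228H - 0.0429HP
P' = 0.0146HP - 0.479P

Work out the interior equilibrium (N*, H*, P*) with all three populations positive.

N* ≈ 617, H* ≈ 32.8, P* ≈ 48.9

From dP/dt = 0: 0.0146H* = 0.479, so H* = 32.8.
From dN/dt = 0: 1.47(1 - N*/813) = 0.0108·32.8, giving N* = 813·(1 - 0.241) = 617.
From dH/dt = 0: 0.00377·617 - 0.228 = 0.0429P*, so P* = 2.1/0.0429 = 48.9.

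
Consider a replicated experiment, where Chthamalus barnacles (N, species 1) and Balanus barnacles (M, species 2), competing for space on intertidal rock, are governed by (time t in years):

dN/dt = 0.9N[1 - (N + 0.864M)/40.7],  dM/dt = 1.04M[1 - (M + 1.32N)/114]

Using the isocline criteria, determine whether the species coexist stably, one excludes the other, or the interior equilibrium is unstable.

Compare the nullcline intercepts: K1/α12 = 40.7/0.864 = 47.1 < K2 = 114; K2/α21 = 114/1.32 = 86.4 > K1 = 40.7.
Since the inequalities point opposite ways, species 2 can invade but species 1 cannot.

species 2 excludes species 1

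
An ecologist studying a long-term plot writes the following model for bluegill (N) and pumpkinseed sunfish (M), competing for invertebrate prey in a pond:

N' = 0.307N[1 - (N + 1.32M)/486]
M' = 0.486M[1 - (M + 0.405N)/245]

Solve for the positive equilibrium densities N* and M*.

Setting both brackets to zero gives the nullclines N + 1.32M = 486 and 0.405N + M = 245.
Substituting M = 245 - 0.405N into the first: N(1 - 1.32·0.405) = 486 - 1.32·245.
So N* = 163/0.465 = 349, and then M* = 245 - 0.405·349 = 104.

N* ≈ 349, M* ≈ 104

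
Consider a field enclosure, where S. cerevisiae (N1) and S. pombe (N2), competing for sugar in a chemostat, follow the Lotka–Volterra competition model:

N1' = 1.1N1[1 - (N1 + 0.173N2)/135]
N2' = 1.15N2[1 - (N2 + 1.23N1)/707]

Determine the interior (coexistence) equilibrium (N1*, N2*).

Setting both brackets to zero gives the nullclines N1 + 0.173N2 = 135 and 1.23N1 + N2 = 707.
Substituting N2 = 707 - 1.23N1 into the first: N1(1 - 0.173·1.23) = 135 - 0.173·707.
So N1* = 12.7/0.787 = 16.1, and then N2* = 707 - 1.23·16.1 = 687.

N1* ≈ 16.1, N2* ≈ 687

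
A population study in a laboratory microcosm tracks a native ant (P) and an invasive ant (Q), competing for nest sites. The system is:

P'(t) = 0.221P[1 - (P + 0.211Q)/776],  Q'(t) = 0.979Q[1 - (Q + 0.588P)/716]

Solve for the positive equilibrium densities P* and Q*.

P* ≈ 713, Q* ≈ 296

Setting both brackets to zero gives the nullclines P + 0.211Q = 776 and 0.588P + Q = 716.
Substituting Q = 716 - 0.588P into the first: P(1 - 0.211·0.588) = 776 - 0.211·716.
So P* = 625/0.876 = 713, and then Q* = 716 - 0.588·713 = 296.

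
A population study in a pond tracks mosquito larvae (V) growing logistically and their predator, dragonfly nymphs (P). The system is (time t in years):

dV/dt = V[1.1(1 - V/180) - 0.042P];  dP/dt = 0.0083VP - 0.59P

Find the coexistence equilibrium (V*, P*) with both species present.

V* ≈ 71.1, P* ≈ 15.8

From dP/dt = 0 with P > 0: 0.0083V* = 0.59, so V* = 71.1.
Substitute into dV/dt = 0: 1.1(1 - 71.1/180) = 0.042P*.
The bracket is 0.605, giving P* = 0.666/0.042 = 15.8.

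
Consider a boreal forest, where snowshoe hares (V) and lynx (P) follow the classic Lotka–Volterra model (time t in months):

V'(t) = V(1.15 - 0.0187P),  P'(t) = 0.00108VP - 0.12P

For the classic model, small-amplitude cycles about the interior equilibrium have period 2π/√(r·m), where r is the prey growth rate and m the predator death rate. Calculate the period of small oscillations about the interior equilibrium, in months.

Here r = 1.15 and m = 0.12, so r·m = 0.138.
ω = √0.138 = 0.371 per month, hence T = 2π/ω ≈ 16.9 months.

T ≈ 16.9 months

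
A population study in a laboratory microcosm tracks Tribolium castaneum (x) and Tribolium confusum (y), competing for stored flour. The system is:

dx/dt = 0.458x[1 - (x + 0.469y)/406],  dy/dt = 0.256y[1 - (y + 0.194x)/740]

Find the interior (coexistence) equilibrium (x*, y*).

Setting both brackets to zero gives the nullclines x + 0.469y = 406 and 0.194x + y = 740.
Substituting y = 740 - 0.194x into the first: x(1 - 0.469·0.194) = 406 - 0.469·740.
So x* = 58.9/0.909 = 64.8, and then y* = 740 - 0.194·64.8 = 727.

x* ≈ 64.8, y* ≈ 727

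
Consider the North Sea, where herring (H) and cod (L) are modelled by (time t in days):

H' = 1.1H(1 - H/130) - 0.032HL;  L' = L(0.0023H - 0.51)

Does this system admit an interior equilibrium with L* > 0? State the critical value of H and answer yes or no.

The predator equation gives dL/dt > 0 only when H > 0.51/0.0023 = 222.
Without the predator, H → K = 130. Since 130 < 222, the predator cannot invade.

Threshold H = 222; K < 222, so no, the predator goes extinct.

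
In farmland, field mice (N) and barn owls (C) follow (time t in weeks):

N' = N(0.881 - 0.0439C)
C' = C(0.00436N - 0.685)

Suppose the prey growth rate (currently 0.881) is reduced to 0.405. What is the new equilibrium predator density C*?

At the interior fixed point, setting dN/dt = 0 with N > 0 fixes C* = (prey growth rate)/(NC coefficient) — independent of the other coefficients.
With the change, C* = 0.405/0.0439 = 9.23; it falls from 20.1.

C* ≈ 9.23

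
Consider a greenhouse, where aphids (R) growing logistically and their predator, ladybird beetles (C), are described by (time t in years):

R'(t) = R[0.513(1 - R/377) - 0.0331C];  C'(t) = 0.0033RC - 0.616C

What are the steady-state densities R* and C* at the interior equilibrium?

R* ≈ 187, C* ≈ 7.82

From dC/dt = 0 with C > 0: 0.0033R* = 0.616, so R* = 187.
Substitute into dR/dt = 0: 0.513(1 - 187/377) = 0.0331C*.
The bracket is 0.505, giving C* = 0.259/0.0331 = 7.82.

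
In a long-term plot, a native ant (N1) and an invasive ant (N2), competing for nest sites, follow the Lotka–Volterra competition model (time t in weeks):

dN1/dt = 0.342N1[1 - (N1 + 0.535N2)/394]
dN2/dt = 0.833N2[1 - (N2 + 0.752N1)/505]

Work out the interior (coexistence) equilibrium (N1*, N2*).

Setting both brackets to zero gives the nullclines N1 + 0.535N2 = 394 and 0.752N1 + N2 = 505.
Substituting N2 = 505 - 0.752N1 into the first: N1(1 - 0.535·0.752) = 394 - 0.535·505.
So N1* = 124/0.598 = 207, and then N2* = 505 - 0.752·207 = 349.

N1* ≈ 207, N2* ≈ 349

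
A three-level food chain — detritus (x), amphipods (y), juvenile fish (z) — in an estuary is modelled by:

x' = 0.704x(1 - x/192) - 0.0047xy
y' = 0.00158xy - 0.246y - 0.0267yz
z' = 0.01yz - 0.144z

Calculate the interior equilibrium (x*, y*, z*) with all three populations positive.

From dz/dt = 0: 0.01y* = 0.144, so y* = 14.4.
From dx/dt = 0: 0.704(1 - x*/192) = 0.0047·14.4, giving x* = 192·(1 - 0.0961) = 174.
From dy/dt = 0: 0.00158·174 - 0.246 = 0.0267z*, so z* = 0.0282/0.0267 = 1.06.

x* ≈ 174, y* ≈ 14.4, z* ≈ 1.06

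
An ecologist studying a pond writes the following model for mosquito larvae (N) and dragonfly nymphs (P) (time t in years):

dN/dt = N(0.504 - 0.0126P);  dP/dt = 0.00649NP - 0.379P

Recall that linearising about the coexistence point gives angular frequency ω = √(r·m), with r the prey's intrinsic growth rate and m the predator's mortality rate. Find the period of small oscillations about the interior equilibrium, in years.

T ≈ 14.4 years

Here r = 0.504 and m = 0.379, so r·m = 0.191.
ω = √0.191 = 0.437 per year, hence T = 2π/ω ≈ 14.4 years.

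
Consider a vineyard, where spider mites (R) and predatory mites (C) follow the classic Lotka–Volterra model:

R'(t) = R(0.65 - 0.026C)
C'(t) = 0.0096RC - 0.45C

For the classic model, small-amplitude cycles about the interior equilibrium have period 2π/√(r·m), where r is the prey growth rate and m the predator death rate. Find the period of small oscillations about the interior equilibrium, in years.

Here r = 0.65 and m = 0.45, so r·m = 0.293.
ω = √0.293 = 0.541 per year, hence T = 2π/ω ≈ 11.6 years.

T ≈ 11.6 years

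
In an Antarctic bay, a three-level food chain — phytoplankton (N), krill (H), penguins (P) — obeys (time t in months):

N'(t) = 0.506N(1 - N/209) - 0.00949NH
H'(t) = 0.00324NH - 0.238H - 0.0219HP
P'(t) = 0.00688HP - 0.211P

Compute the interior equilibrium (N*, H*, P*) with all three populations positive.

From dP/dt = 0: 0.00688H* = 0.211, so H* = 30.7.
From dN/dt = 0: 0.506(1 - N*/209) = 0.00949·30.7, giving N* = 209·(1 - 0.575) = 88.8.
From dH/dt = 0: 0.00324·88.8 - 0.238 = 0.0219P*, so P* = 0.0497/0.0219 = 2.27.

N* ≈ 88.8, H* ≈ 30.7, P* ≈ 2.27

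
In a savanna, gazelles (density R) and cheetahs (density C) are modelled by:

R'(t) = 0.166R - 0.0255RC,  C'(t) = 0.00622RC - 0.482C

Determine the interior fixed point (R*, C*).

R* ≈ 77.5, C* ≈ 6.51

Set dC/dt = 0 with C > 0: 0.00622R - 0.482 = 0, so R* = 0.482/0.00622 = 77.5.
Set dR/dt = 0 with R > 0: 0.166 - 0.0255C = 0, so C* = 0.166/0.0255 = 6.51.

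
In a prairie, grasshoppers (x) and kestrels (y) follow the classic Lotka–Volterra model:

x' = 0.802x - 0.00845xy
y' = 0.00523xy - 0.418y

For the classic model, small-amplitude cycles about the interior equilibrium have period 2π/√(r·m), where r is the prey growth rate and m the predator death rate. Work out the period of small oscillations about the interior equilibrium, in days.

Here r = 0.802 and m = 0.418, so r·m = 0.335.
ω = √0.335 = 0.579 per day, hence T = 2π/ω ≈ 10.9 days.

T ≈ 10.9 days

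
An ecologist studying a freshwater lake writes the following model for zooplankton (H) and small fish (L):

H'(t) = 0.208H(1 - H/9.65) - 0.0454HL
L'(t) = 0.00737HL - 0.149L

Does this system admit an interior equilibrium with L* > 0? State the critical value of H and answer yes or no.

The predator equation gives dL/dt > 0 only when H > 0.149/0.00737 = 20.2.
Without the predator, H → K = 9.65. Since 9.65 < 20.2, the predator cannot invade.

Threshold H = 20.2; K < 20.2, so no, the predator goes extinct.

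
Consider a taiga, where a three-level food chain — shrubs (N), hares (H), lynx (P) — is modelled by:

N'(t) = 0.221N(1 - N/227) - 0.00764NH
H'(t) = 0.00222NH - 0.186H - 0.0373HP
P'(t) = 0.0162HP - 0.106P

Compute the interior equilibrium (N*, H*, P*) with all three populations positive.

From dP/dt = 0: 0.0162H* = 0.106, so H* = 6.54.
From dN/dt = 0: 0.221(1 - N*/227) = 0.00764·6.54, giving N* = 227·(1 - 0.226) = 176.
From dH/dt = 0: 0.00222·176 - 0.186 = 0.0373P*, so P* = 0.204/0.0373 = 5.47.

N* ≈ 176, H* ≈ 6.54, P* ≈ 5.47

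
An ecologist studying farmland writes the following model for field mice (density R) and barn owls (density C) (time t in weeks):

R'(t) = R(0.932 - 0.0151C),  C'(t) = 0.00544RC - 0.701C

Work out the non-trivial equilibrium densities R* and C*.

R* ≈ 129, C* ≈ 61.7

Set dC/dt = 0 with C > 0: 0.00544R - 0.701 = 0, so R* = 0.701/0.00544 = 129.
Set dR/dt = 0 with R > 0: 0.932 - 0.0151C = 0, so C* = 0.932/0.0151 = 61.7.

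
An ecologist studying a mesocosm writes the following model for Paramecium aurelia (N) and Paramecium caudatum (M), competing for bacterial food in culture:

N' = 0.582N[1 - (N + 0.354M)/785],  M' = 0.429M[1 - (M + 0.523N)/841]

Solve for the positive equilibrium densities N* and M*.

Setting both brackets to zero gives the nullclines N + 0.354M = 785 and 0.523N + M = 841.
Substituting M = 841 - 0.523N into the first: N(1 - 0.354·0.523) = 785 - 0.354·841.
So N* = 487/0.815 = 598, and then M* = 841 - 0.523·598 = 528.

N* ≈ 598, M* ≈ 528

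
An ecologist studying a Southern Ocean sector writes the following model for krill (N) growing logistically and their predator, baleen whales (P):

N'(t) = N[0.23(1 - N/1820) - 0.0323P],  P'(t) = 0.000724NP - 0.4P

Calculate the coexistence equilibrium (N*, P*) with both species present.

N* ≈ 552, P* ≈ 4.96

From dP/dt = 0 with P > 0: 0.000724N* = 0.4, so N* = 552.
Substitute into dN/dt = 0: 0.23(1 - 552/1820) = 0.0323P*.
The bracket is 0.696, giving P* = 0.16/0.0323 = 4.96.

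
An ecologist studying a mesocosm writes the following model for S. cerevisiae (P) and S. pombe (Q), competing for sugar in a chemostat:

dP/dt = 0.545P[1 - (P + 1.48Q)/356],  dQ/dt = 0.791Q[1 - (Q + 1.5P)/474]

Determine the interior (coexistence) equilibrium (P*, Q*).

Setting both brackets to zero gives the nullclines P + 1.48Q = 356 and 1.5P + Q = 474.
Substituting Q = 474 - 1.5P into the first: P(1 - 1.48·1.5) = 356 - 1.48·474.
So P* = -346/-1.22 = 283, and then Q* = 474 - 1.5·283 = 49.2.

P* ≈ 283, Q* ≈ 49.2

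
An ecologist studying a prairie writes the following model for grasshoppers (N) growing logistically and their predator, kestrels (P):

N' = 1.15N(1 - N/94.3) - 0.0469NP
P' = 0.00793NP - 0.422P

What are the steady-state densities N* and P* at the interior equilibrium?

From dP/dt = 0 with P > 0: 0.00793N* = 0.422, so N* = 53.2.
Substitute into dN/dt = 0: 1.15(1 - 53.2/94.3) = 0.0469P*.
The bracket is 0.436, giving P* = 0.501/0.0469 = 10.7.

N* ≈ 53.2, P* ≈ 10.7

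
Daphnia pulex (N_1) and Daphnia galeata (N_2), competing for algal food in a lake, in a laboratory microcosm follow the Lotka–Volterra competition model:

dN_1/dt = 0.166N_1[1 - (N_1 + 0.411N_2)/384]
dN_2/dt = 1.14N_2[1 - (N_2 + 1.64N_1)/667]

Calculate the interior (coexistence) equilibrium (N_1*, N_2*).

Setting both brackets to zero gives the nullclines N_1 + 0.411N_2 = 384 and 1.64N_1 + N_2 = 667.
Substituting N_2 = 667 - 1.64N_1 into the first: N_1(1 - 0.411·1.64) = 384 - 0.411·667.
So N_1* = 110/0.326 = 337, and then N_2* = 667 - 1.64·337 = 114.

N_1* ≈ 337, N_2* ≈ 114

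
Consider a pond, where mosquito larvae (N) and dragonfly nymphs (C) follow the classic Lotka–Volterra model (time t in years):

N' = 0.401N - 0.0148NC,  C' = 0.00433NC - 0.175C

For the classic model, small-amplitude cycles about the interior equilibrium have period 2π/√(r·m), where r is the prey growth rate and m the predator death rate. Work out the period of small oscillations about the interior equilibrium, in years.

Here r = 0.401 and m = 0.175, so r·m = 0.0702.
ω = √0.0702 = 0.265 per year, hence T = 2π/ω ≈ 23.7 years.

T ≈ 23.7 years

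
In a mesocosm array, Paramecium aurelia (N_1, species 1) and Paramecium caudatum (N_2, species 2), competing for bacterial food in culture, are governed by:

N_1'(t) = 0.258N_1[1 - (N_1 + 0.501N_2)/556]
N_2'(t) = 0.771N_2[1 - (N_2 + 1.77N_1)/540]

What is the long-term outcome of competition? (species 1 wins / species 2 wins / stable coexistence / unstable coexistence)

species 1 excludes species 2

Compare the nullcline intercepts: K1/α12 = 556/0.501 = 1110 > K2 = 540; K2/α21 = 540/1.77 = 305 < K1 = 556.
Since the inequalities point opposite ways, species 1 can invade but species 2 cannot.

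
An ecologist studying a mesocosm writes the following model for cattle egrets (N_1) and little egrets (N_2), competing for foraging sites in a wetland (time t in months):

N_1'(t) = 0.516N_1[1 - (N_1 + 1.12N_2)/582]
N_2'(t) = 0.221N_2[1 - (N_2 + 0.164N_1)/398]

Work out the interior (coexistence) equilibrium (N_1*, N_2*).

Setting both brackets to zero gives the nullclines N_1 + 1.12N_2 = 582 and 0.164N_1 + N_2 = 398.
Substituting N_2 = 398 - 0.164N_1 into the first: N_1(1 - 1.12·0.164) = 582 - 1.12·398.
So N_1* = 136/0.816 = 167, and then N_2* = 398 - 0.164·167 = 371.

N_1* ≈ 167, N_2* ≈ 371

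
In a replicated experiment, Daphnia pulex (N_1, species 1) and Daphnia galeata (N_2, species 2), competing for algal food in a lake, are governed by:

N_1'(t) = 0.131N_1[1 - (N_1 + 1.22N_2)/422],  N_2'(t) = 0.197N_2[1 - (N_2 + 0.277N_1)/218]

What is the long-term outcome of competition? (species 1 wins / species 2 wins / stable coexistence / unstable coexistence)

Compare the nullcline intercepts: K1/α12 = 422/1.22 = 346 > K2 = 218; K2/α21 = 218/0.277 = 787 > K1 = 422.
Since both inequalities hold, each species can invade when rare, so the interior equilibrium is stable.

stable coexistence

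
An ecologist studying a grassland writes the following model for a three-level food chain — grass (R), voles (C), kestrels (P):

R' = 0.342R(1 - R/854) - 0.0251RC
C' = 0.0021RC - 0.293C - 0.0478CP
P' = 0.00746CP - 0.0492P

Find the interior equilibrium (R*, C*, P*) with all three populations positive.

R* ≈ 441, C* ≈ 6.6, P* ≈ 13.2

From dP/dt = 0: 0.00746C* = 0.0492, so C* = 6.6.
From dR/dt = 0: 0.342(1 - R*/854) = 0.0251·6.6, giving R* = 854·(1 - 0.484) = 441.
From dC/dt = 0: 0.0021·441 - 0.293 = 0.0478P*, so P* = 0.632/0.0478 = 13.2.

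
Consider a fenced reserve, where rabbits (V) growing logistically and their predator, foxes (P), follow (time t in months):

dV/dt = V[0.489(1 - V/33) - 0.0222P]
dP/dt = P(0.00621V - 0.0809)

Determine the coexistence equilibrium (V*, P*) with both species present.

From dP/dt = 0 with P > 0: 0.00621V* = 0.0809, so V* = 13.
Substitute into dV/dt = 0: 0.489(1 - 13/33) = 0.0222P*.
The bracket is 0.605, giving P* = 0.296/0.0222 = 13.3.

V* ≈ 13, P* ≈ 13.3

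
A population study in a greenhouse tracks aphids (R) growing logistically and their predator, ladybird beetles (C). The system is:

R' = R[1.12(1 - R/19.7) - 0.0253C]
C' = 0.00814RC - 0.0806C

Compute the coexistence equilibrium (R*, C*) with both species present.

R* ≈ 9.9, C* ≈ 22

From dC/dt = 0 with C > 0: 0.00814R* = 0.0806, so R* = 9.9.
Substitute into dR/dt = 0: 1.12(1 - 9.9/19.7) = 0.0253C*.
The bracket is 0.497, giving C* = 0.557/0.0253 = 22.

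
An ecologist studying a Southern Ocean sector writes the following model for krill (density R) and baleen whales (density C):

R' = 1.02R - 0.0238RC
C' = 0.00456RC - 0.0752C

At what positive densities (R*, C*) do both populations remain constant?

Set dC/dt = 0 with C > 0: 0.00456R - 0.0752 = 0, so R* = 0.0752/0.00456 = 16.5.
Set dR/dt = 0 with R > 0: 1.02 - 0.0238C = 0, so C* = 1.02/0.0238 = 42.9.

R* ≈ 16.5, C* ≈ 42.9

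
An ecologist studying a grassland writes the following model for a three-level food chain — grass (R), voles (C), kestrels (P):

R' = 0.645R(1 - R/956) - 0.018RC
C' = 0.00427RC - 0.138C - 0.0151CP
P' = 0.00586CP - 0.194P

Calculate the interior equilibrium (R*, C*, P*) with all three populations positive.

R* ≈ 72.8, C* ≈ 33.1, P* ≈ 11.4

From dP/dt = 0: 0.00586C* = 0.194, so C* = 33.1.
From dR/dt = 0: 0.645(1 - R*/956) = 0.018·33.1, giving R* = 956·(1 - 0.924) = 72.8.
From dC/dt = 0: 0.00427·72.8 - 0.138 = 0.0151P*, so P* = 0.173/0.0151 = 11.4.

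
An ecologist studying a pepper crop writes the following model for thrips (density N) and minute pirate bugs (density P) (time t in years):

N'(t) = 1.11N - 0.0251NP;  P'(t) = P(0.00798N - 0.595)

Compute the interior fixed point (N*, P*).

Set dP/dt = 0 with P > 0: 0.00798N - 0.595 = 0, so N* = 0.595/0.00798 = 74.6.
Set dN/dt = 0 with N > 0: 1.11 - 0.0251P = 0, so P* = 1.11/0.0251 = 44.2.

N* ≈ 74.6, P* ≈ 44.2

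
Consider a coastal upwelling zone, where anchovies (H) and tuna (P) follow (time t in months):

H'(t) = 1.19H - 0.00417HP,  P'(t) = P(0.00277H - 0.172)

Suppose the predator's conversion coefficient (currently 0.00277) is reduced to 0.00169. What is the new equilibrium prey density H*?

H* ≈ 102

At the interior fixed point, setting dP/dt = 0 with P > 0 fixes H* = (predator death rate)/(HP coefficient) — independent of the other coefficients.
With the change, H* = 0.172/0.00169 = 102; it rises from 62.1.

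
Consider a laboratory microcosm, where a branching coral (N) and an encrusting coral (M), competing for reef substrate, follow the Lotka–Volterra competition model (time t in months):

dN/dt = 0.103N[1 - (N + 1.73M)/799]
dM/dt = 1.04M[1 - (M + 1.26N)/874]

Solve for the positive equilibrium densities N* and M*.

Setting both brackets to zero gives the nullclines N + 1.73M = 799 and 1.26N + M = 874.
Substituting M = 874 - 1.26N into the first: N(1 - 1.73·1.26) = 799 - 1.73·874.
So N* = -713/-1.18 = 604, and then M* = 874 - 1.26·604 = 113.

N* ≈ 604, M* ≈ 113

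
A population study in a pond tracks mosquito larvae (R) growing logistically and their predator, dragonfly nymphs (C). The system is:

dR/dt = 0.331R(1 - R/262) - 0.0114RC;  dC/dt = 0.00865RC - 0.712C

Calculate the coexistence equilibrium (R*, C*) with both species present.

R* ≈ 82.3, C* ≈ 19.9

From dC/dt = 0 with C > 0: 0.00865R* = 0.712, so R* = 82.3.
Substitute into dR/dt = 0: 0.331(1 - 82.3/262) = 0.0114C*.
The bracket is 0.686, giving C* = 0.227/0.0114 = 19.9.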